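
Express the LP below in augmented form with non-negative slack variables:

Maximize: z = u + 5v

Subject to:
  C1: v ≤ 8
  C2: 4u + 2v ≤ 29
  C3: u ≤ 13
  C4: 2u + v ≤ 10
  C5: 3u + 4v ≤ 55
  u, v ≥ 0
max z = u + 5v

s.t.
  v + s1 = 8
  4u + 2v + s2 = 29
  u + s3 = 13
  2u + v + s4 = 10
  3u + 4v + s5 = 55
  u, v, s1, s2, s3, s4, s5 ≥ 0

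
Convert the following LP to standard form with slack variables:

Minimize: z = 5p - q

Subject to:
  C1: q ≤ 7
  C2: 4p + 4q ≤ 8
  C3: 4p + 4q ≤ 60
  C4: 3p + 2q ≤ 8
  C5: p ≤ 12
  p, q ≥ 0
min z = 5p - q

s.t.
  q + s1 = 7
  4p + 4q + s2 = 8
  4p + 4q + s3 = 60
  3p + 2q + s4 = 8
  p + s5 = 12
  p, q, s1, s2, s3, s4, s5 ≥ 0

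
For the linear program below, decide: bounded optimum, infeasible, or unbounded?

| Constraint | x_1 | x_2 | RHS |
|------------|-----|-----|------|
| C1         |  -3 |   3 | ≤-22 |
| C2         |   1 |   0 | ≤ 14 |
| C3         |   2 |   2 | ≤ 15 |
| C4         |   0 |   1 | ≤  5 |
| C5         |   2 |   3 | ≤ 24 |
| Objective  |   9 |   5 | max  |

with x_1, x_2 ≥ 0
The point (7.5, 0) satisfies every constraint, so the LP is feasible; the constraints give x_1 ≤ 14 and x_2 ≤ 5, which with x_1, x_2 ≥ 0 keep the feasible region inside a bounded box. A feasible, bounded LP attains a finite optimum at a vertex.

Evaluating z = 9x_1 + 5x_2 at each vertex:
  (7.333, 0): z = 66
  (7.5, 0): z = 67.5
  (7.417, 0.08333): z = 67.17

The LP has an optimal solution: (7.5, 0) with z = 67.5.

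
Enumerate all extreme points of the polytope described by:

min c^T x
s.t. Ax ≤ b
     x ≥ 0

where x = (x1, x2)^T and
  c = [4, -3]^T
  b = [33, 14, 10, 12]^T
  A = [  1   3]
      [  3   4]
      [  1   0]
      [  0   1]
Each vertex is the intersection of two constraint boundaries that also satisfies all remaining constraints:
  x1 = 0 and x2 = 0 → (0, 0)
  3x1 + 4x2 = 14 and x2 = 0 → (4.667, 0)
  3x1 + 4x2 = 14 and x1 = 0 → (0, 3.5)

Vertices: (0, 0), (4.667, 0), (0, 3.5)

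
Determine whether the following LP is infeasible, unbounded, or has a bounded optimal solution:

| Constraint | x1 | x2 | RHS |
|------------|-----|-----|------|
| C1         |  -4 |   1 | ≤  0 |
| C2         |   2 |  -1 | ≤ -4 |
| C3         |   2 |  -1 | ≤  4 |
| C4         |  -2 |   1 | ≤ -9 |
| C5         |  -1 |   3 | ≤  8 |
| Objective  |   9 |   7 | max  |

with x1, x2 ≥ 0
C2 requires 2x1 - x2 ≤ -4, while C4 (-2x1 + x2 ≤ -9) is equivalent to 2x1 - x2 ≥ 9. Together they would need 9 ≤ 2x1 - x2 ≤ -4, which is impossible since 9 > -4. No point satisfies all constraints.

The feasible region is empty; the LP is infeasible.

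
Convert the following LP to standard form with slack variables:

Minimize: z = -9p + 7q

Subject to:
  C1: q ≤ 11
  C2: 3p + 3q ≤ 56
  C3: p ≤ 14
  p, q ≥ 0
min z = -9p + 7q

s.t.
  q + s1 = 11
  3p + 3q + s2 = 56
  p + s3 = 14
  p, q, s1, s2, s3 ≥ 0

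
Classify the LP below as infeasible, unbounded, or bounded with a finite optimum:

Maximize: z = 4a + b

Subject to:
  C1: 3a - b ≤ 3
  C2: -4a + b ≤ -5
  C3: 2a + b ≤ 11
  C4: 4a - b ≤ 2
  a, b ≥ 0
C4 requires 4a - b ≤ 2, while C2 (-4a + b ≤ -5) is equivalent to 4a - b ≥ 5. Together they would need 5 ≤ 4a - b ≤ 2, which is impossible since 5 > 2. No point satisfies all constraints.

Infeasible — the constraint set is empty.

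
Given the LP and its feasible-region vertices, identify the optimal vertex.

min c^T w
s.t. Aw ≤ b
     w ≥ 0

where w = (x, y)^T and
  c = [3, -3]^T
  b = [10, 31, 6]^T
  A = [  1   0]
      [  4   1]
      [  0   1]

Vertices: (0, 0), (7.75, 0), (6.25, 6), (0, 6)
Evaluating z = 3x - 3y at each vertex:
  (0, 0): z = 0
  (7.75, 0): z = 23.25
  (6.25, 6): z = 0.75
  (0, 6): z = -18

The smallest value is z = -18, attained at (0, 6).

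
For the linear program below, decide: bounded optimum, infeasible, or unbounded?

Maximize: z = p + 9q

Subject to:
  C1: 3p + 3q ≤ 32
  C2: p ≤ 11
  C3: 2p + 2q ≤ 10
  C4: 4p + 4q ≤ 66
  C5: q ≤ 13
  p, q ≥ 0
The point (0, 5) satisfies every constraint, so the LP is feasible; the constraints give p ≤ 11 and q ≤ 13, which with p, q ≥ 0 keep the feasible region inside a bounded box. A feasible, bounded LP attains a finite optimum at a vertex.

Evaluating z = p + 9q at each vertex:
  (0, 0): z = 0
  (5, 0): z = 5
  (0, 5): z = 45

Bounded optimum: z* = 45 at (0, 5).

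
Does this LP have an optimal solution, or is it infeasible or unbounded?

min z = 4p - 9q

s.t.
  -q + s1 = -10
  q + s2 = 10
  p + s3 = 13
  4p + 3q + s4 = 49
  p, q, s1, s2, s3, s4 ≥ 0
The point (0, 10) satisfies every constraint, so the LP is feasible; the constraints give p ≤ 13 and q ≤ 10, which with p, q ≥ 0 keep the feasible region inside a bounded box. A feasible, bounded LP attains a finite optimum at a vertex.

Evaluating z = 4p - 9q at each vertex:
  (4.75, 10): z = -71
  (0, 10): z = -90

Feasible with finite optimum z* = -90 at (0, 10).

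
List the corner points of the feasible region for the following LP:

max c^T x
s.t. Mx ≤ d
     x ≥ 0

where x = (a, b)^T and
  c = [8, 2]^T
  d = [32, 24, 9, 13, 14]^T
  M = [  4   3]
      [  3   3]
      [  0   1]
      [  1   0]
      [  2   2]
Each vertex is the intersection of two constraint boundaries that also satisfies all remaining constraints:
  a = 0 and b = 0 → (0, 0)
  2a + 2b = 14 and b = 0 → (7, 0)
  2a + 2b = 14 and a = 0 → (0, 7)

Vertices: (0, 0), (7, 0), (0, 7)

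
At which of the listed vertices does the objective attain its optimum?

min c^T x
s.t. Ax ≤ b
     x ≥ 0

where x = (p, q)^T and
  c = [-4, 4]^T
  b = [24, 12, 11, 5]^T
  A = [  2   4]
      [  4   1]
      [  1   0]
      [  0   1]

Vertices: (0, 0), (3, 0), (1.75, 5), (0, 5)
Evaluating z = -4p + 4q at each vertex:
  (0, 0): z = 0
  (3, 0): z = -12
  (1.75, 5): z = 13
  (0, 5): z = 20

The smallest value is z = -12, attained at (3, 0).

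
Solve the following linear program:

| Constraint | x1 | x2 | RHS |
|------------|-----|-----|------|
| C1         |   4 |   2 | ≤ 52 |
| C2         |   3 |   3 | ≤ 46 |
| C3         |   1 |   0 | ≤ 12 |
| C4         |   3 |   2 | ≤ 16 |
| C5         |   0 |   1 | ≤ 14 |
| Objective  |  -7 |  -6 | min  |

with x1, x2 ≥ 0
x1 = 0, x2 = 8, z = -48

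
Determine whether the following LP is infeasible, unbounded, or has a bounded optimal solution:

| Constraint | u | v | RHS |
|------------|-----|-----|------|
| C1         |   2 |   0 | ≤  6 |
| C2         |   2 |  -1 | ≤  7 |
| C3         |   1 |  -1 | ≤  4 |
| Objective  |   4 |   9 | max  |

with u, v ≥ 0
Feasible point: (0, 0) satisfies every constraint, so the LP is feasible.
Direction d = (0, 1): for each constraint row a, a·d ≤ 0 —
  (2)(0) + (0)(1) = 0 ≤ 0
  (2)(0) + (-1)(1) = -1 ≤ 0
  (1)(0) + (-1)(1) = -1 ≤ 0
and d ≥ 0, so (0, 0) + t·d stays feasible for every t ≥ 0. Along this ray z = 4u + 9v changes by 9 per unit t, so z → +∞.

The LP is unbounded; z can be made arbitrarily large.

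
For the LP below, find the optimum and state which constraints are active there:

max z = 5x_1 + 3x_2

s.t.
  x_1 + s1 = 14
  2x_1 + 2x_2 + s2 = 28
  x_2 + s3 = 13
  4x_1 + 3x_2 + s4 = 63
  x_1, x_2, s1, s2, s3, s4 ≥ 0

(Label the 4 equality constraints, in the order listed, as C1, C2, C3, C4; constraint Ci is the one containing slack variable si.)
Optimal: x_1 = 14, x_2 = 0
Slack at optimum:
  C1: slack = 0 (binding)
  C2: slack = 0 (binding)
  C3: slack = 13
  C4: slack = 7
  x_1 ≥ 0: x_1 = 14
  x_2 ≥ 0: x_2 = 0 (binding)
Binding constraints: C1, C2, x_2 ≥ 0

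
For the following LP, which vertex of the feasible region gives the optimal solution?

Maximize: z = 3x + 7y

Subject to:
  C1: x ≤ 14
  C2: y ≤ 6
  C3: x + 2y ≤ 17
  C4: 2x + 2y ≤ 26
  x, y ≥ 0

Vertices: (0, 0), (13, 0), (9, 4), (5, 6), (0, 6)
(5, 6) with z = 57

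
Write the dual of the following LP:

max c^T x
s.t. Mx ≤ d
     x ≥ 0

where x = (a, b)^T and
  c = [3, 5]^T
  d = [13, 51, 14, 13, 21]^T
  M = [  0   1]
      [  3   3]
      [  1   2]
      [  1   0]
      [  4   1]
Minimize: z = 13y1 + 51y2 + 14y3 + 13y4 + 21y5

Subject to:
  C1: -3y2 - y3 - y4 - 4y5 ≤ -3
  C2: -y1 - 3y2 - 2y3 - y5 ≤ -5
  y1, y2, y3, y4, y5 ≥ 0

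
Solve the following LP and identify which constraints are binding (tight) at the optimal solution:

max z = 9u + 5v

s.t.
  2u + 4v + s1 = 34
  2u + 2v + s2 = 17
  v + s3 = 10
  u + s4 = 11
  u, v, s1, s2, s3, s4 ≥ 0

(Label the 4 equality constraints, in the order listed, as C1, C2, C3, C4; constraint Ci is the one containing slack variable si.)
Optimal: u = 8.5, v = 0
Slack at optimum:
  C1: slack = 17
  C2: slack = 0 (binding)
  C3: slack = 10
  C4: slack = 2.5
  u ≥ 0: u = 8.5
  v ≥ 0: v = 0 (binding)
Binding constraints: C2, v ≥ 0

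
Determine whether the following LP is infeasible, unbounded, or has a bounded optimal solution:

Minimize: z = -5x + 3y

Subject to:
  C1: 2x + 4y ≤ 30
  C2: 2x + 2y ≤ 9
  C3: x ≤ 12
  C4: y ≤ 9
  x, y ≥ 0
The point (4.5, 0) satisfies every constraint, so the LP is feasible; the constraints give x ≤ 12 and y ≤ 9, which with x, y ≥ 0 keep the feasible region inside a bounded box. A feasible, bounded LP attains a finite optimum at a vertex.

Evaluating z = -5x + 3y at each vertex:
  (0, 0): z = 0
  (4.5, 0): z = -22.5
  (0, 4.5): z = 13.5

The LP has an optimal solution: (4.5, 0) with z = -22.5.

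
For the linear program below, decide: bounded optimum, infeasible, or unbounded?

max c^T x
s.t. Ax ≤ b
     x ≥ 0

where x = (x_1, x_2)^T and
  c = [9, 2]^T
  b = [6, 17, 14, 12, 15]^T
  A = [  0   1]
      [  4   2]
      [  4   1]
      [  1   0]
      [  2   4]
The point (3.5, 0) satisfies every constraint, so the LP is feasible; the constraints give x_1 ≤ 12 and x_2 ≤ 6, which with x_1, x_2 ≥ 0 keep the feasible region inside a bounded box. A feasible, bounded LP attains a finite optimum at a vertex.

The LP has an optimal solution: (3.5, 0) with z = 31.5.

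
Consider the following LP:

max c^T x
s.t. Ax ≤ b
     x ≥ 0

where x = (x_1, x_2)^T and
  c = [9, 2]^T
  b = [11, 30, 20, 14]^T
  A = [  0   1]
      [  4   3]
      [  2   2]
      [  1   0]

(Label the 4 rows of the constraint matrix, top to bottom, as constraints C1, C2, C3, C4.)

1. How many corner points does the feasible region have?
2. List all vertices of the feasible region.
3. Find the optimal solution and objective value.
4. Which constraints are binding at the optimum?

1. 3
2. (0, 0), (7.5, 0), (0, 10)
3. x_1 = 7.5, x_2 = 0, z = 67.5
4. C2, x_2 ≥ 0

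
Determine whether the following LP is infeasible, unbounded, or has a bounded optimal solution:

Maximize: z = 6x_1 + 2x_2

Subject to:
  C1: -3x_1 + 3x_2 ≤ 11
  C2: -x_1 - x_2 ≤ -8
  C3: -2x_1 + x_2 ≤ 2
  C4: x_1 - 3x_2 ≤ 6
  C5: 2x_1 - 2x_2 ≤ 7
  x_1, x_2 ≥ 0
Feasible point: (3, 5) satisfies every constraint, so the LP is feasible.
Direction d = (1, 1): for each constraint row a, a·d ≤ 0 —
  (-3)(1) + (3)(1) = 0 ≤ 0
  (-1)(1) + (-1)(1) = -2 ≤ 0
  (-2)(1) + (1)(1) = -1 ≤ 0
  (1)(1) + (-3)(1) = -2 ≤ 0
  (2)(1) + (-2)(1) = 0 ≤ 0
and d ≥ 0, so (3, 5) + t·d stays feasible for every t ≥ 0. Along this ray z = 6x_1 + 2x_2 changes by 8 per unit t, so z → +∞.

Unbounded — the objective can increase without bound over the feasible region.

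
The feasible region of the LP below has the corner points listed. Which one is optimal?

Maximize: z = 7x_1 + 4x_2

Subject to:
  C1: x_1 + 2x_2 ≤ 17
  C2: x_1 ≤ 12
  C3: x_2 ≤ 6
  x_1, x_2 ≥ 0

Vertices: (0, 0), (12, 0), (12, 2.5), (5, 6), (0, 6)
(12, 2.5) with z = 94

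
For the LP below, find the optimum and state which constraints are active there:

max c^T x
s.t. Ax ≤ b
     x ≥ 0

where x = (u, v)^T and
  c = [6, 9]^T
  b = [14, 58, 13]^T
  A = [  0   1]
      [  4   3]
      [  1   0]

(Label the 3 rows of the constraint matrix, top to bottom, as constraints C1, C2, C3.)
Optimal: u = 4, v = 14
Slack at optimum:
  C1: slack = 0 (binding)
  C2: slack = 0 (binding)
  C3: slack = 9
  u ≥ 0: u = 4
  v ≥ 0: v = 14
Binding constraints: C1, C2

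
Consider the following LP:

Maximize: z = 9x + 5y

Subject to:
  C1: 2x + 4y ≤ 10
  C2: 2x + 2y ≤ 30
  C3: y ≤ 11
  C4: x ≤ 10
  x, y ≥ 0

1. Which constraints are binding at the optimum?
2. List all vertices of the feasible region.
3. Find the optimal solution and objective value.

1. C1, y ≥ 0
2. (0, 0), (5, 0), (0, 2.5)
3. x = 5, y = 0, z = 45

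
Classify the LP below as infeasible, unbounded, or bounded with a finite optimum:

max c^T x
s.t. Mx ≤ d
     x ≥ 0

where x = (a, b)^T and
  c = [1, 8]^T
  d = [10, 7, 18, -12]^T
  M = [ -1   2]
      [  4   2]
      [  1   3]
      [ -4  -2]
One constraint requires 4a + 2b ≤ 7, while the constraint -4a - 2b ≤ -12 is equivalent to 4a + 2b ≥ 12. Together they would need 12 ≤ 4a + 2b ≤ 7, which is impossible since 12 > 7. No point satisfies all constraints.

The feasible region is empty; the LP is infeasible.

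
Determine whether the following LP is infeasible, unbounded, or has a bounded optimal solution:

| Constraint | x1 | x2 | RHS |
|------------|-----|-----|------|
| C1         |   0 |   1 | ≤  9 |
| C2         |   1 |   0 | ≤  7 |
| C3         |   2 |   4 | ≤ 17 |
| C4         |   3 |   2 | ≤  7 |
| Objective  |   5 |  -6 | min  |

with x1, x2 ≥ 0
The point (0, 3.5) satisfies every constraint, so the LP is feasible; the constraints give x1 ≤ 7 and x2 ≤ 9, which with x1, x2 ≥ 0 keep the feasible region inside a bounded box. A feasible, bounded LP attains a finite optimum at a vertex.

Evaluating z = 5x1 - 6x2 at each vertex:
  (0, 0): z = 0
  (2.333, 0): z = 11.67
  (0, 3.5): z = -21

The LP has an optimal solution: (0, 3.5) with z = -21.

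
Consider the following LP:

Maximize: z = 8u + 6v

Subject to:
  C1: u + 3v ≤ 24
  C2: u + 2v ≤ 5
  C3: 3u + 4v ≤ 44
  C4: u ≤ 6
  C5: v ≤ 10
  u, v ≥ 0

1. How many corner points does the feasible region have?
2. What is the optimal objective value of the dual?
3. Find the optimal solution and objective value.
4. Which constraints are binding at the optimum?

1. 3
2. 40 (by strong duality, equal to the primal optimum)
3. u = 5, v = 0, z = 40
4. C2, v ≥ 0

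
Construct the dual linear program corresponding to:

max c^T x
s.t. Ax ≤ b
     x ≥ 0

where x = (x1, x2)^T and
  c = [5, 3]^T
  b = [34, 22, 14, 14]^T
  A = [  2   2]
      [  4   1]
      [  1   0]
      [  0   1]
Minimize: z = 34y1 + 22y2 + 14y3 + 14y4

Subject to:
  C1: -2y1 - 4y2 - y3 ≤ -5
  C2: -2y1 - y2 - y4 ≤ -3
  y1, y2, y3, y4 ≥ 0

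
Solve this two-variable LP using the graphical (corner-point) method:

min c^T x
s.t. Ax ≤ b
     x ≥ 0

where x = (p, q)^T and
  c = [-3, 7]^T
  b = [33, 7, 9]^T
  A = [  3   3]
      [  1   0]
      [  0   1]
Each vertex is the intersection of two constraint boundaries that also satisfies all remaining constraints:
  p = 0 and q = 0 → (0, 0)
  p = 7 and q = 0 → (7, 0)
  3p + 3q = 33 and p = 7 → (7, 4)
  3p + 3q = 33 and q = 9 → (2, 9)
  q = 9 and p = 0 → (0, 9)

Evaluating z = -3p + 7q at each vertex:
  (0, 0): z = 0
  (7, 0): z = -21
  (7, 4): z = 7
  (2, 9): z = 57
  (0, 9): z = 63

The minimum is at (7, 0) with z = -21.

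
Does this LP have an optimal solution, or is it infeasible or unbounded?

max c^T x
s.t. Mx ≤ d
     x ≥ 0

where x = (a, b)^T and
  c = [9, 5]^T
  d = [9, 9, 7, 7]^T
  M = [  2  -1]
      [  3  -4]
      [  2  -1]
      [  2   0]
Feasible point: (0, 0) satisfies every constraint, so the LP is feasible.
Direction d = (0, 1): for each constraint row a, a·d ≤ 0 —
  (2)(0) + (-1)(1) = -1 ≤ 0
  (3)(0) + (-4)(1) = -4 ≤ 0
  (2)(0) + (-1)(1) = -1 ≤ 0
  (2)(0) + (0)(1) = 0 ≤ 0
and d ≥ 0, so (0, 0) + t·d stays feasible for every t ≥ 0. Along this ray z = 9a + 5b changes by 5 per unit t, so z → +∞.

The LP is unbounded; z can be made arbitrarily large.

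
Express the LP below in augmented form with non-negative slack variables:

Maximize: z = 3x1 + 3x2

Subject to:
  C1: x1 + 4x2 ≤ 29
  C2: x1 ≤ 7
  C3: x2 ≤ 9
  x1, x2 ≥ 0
max z = 3x1 + 3x2

s.t.
  x1 + 4x2 + s1 = 29
  x1 + s2 = 7
  x2 + s3 = 9
  x1, x2, s1, s2, s3 ≥ 0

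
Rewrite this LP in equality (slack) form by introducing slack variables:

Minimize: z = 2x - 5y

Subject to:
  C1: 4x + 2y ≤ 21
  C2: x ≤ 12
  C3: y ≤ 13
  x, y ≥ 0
min z = 2x - 5y

s.t.
  4x + 2y + s1 = 21
  x + s2 = 12
  y + s3 = 13
  x, y, s1, s2, s3 ≥ 0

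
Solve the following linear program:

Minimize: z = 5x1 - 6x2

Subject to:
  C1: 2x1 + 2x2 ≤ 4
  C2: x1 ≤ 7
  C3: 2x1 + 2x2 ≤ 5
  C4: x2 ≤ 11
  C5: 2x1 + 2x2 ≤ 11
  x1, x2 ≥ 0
x1 = 0, x2 = 2, z = -12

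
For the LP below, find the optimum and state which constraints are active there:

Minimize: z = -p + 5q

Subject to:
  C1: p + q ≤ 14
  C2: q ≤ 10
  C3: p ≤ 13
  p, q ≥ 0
Optimal: p = 13, q = 0
Slack at optimum:
  C1: slack = 1
  C2: slack = 10
  C3: slack = 0 (binding)
  p ≥ 0: p = 13
  q ≥ 0: q = 0 (binding)
Binding constraints: C3, q ≥ 0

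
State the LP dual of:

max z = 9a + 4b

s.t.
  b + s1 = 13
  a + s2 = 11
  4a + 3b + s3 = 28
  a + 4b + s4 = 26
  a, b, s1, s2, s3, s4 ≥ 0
Minimize: z = 13y1 + 11y2 + 28y3 + 26y4

Subject to:
  C1: -y2 - 4y3 - y4 ≤ -9
  C2: -y1 - 3y3 - 4y4 ≤ -4
  y1, y2, y3, y4 ≥ 0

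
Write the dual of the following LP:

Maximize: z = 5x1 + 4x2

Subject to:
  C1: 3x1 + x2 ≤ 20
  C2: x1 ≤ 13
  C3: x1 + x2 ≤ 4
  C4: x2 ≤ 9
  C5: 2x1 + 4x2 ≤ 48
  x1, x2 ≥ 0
Minimize: z = 20y1 + 13y2 + 4y3 + 9y4 + 48y5

Subject to:
  C1: -3y1 - y2 - y3 - 2y5 ≤ -5
  C2: -y1 - y3 - y4 - 4y5 ≤ -4
  y1, y2, y3, y4, y5 ≥ 0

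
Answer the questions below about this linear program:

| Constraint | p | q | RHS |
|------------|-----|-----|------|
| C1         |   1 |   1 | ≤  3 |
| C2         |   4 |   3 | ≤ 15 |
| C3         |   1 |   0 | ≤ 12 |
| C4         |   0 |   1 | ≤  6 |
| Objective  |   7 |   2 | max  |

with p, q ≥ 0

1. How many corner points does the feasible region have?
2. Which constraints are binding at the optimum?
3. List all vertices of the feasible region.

1. 3
2. C1, q ≥ 0
3. (0, 0), (3, 0), (0, 3)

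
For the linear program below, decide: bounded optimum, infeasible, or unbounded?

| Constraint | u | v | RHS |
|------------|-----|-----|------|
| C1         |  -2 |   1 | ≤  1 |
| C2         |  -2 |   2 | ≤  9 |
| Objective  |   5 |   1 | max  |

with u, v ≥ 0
Feasible point: (0, 0) satisfies every constraint, so the LP is feasible.
Direction d = (1, 0): for each constraint row a, a·d ≤ 0 —
  (-2)(1) + (1)(0) = -2 ≤ 0
  (-2)(1) + (2)(0) = -2 ≤ 0
and d ≥ 0, so (0, 0) + t·d stays feasible for every t ≥ 0. Along this ray z = 5u + v changes by 5 per unit t, so z → +∞.

Unbounded: there is a feasible ray along which z → +∞.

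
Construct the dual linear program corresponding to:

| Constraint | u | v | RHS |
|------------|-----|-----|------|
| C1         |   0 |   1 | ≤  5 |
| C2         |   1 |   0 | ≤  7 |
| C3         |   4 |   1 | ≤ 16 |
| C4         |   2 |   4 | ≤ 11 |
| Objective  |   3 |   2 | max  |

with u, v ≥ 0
Minimize: z = 5y1 + 7y2 + 16y3 + 11y4

Subject to:
  C1: -y2 - 4y3 - 2y4 ≤ -3
  C2: -y1 - y3 - 4y4 ≤ -2
  y1, y2, y3, y4 ≥ 0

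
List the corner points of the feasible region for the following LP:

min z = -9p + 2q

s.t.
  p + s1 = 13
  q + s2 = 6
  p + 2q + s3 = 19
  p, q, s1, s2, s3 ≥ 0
Each vertex is the intersection of two constraint boundaries that also satisfies all remaining constraints:
  p = 0 and q = 0 → (0, 0)
  p = 13 and q = 0 → (13, 0)
  p = 13 and p + 2q = 19 → (13, 3)
  q = 6 and p + 2q = 19 → (7, 6)
  q = 6 and p = 0 → (0, 6)

Vertices: (0, 0), (13, 0), (13, 3), (7, 6), (0, 6)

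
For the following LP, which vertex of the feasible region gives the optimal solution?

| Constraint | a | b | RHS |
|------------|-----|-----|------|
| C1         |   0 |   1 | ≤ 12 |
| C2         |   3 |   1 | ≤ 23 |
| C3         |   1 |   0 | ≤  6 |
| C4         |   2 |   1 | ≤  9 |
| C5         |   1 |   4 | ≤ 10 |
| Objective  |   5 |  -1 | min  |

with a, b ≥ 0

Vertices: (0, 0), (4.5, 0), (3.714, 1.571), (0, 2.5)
Evaluating z = 5a - b at each vertex:
  (0, 0): z = 0
  (4.5, 0): z = 22.5
  (3.714, 1.571): z = 17
  (0, 2.5): z = -2.5

The smallest value is z = -2.5, attained at (0, 2.5).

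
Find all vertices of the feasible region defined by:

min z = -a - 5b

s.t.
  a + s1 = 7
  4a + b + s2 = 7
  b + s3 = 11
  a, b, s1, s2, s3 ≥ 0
Each vertex is the intersection of two constraint boundaries that also satisfies all remaining constraints:
  a = 0 and b = 0 → (0, 0)
  4a + b = 7 and b = 0 → (1.75, 0)
  4a + b = 7 and a = 0 → (0, 7)

Vertices: (0, 0), (1.75, 0), (0, 7)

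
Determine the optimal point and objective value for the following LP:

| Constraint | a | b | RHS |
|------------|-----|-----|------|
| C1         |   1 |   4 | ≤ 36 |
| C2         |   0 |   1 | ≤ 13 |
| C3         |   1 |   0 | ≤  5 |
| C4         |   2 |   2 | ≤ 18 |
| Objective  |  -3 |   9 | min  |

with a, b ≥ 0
Each vertex is the intersection of two constraint boundaries that also satisfies all remaining constraints:
  a = 0 and b = 0 → (0, 0)
  a = 5 and b = 0 → (5, 0)
  a = 5 and 2a + 2b = 18 → (5, 4)
  a + 4b = 36 and 2a + 2b = 18 → (0, 9)

Evaluating z = -3a + 9b at each vertex:
  (0, 0): z = 0
  (5, 0): z = -15
  (5, 4): z = 21
  (0, 9): z = 81

The minimum is at (5, 0) with z = -15.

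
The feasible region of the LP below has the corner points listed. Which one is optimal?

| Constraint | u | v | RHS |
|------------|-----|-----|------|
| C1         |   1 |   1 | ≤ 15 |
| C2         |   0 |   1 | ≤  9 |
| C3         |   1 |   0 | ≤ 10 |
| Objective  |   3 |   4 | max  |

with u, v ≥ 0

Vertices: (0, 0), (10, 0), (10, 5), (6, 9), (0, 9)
(6, 9) with z = 54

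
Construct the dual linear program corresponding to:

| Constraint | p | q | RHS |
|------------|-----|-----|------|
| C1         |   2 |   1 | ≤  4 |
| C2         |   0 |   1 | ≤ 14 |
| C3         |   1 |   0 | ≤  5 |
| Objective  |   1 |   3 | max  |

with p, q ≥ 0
Minimize: z = 4y1 + 14y2 + 5y3

Subject to:
  C1: -2y1 - y3 ≤ -1
  C2: -y1 - y2 ≤ -3
  y1, y2, y3 ≥ 0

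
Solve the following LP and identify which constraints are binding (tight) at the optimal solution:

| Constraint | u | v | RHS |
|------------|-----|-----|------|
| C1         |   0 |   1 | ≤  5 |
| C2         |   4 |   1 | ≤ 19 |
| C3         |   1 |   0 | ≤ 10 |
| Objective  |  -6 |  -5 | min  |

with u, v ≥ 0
Optimal: u = 3.5, v = 5
Binding: C1, C2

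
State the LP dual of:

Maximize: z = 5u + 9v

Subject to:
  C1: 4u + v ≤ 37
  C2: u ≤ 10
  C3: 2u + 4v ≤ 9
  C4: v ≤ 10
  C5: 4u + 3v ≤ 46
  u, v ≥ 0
Minimize: z = 37y1 + 10y2 + 9y3 + 10y4 + 46y5

Subject to:
  C1: -4y1 - y2 - 2y3 - 4y5 ≤ -5
  C2: -y1 - 4y3 - y4 - 3y5 ≤ -9
  y1, y2, y3, y4, y5 ≥ 0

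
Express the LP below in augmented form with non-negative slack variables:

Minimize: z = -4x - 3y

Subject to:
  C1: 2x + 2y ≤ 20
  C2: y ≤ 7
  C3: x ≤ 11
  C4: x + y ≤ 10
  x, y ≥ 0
min z = -4x - 3y

s.t.
  2x + 2y + s1 = 20
  y + s2 = 7
  x + s3 = 11
  x + y + s4 = 10
  x, y, s1, s2, s3, s4 ≥ 0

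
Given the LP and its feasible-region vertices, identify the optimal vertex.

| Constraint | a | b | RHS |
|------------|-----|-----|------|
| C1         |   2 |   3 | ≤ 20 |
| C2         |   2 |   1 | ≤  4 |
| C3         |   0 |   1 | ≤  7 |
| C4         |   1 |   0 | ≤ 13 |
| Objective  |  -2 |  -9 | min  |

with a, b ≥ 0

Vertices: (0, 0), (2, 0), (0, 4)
(0, 4) with z = -36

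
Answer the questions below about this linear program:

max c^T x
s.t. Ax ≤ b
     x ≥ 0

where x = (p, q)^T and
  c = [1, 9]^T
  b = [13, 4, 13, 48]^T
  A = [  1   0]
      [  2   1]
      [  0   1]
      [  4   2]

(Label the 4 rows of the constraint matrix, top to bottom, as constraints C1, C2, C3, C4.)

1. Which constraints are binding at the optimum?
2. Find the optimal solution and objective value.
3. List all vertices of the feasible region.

1. C2, p ≥ 0
2. p = 0, q = 4, z = 36
3. (0, 0), (2, 0), (0, 4)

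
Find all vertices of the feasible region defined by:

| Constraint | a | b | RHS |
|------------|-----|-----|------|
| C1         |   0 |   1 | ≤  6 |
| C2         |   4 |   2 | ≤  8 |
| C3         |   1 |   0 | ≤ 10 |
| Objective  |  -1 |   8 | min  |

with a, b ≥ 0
Each vertex is the intersection of two constraint boundaries that also satisfies all remaining constraints:
  a = 0 and b = 0 → (0, 0)
  4a + 2b = 8 and b = 0 → (2, 0)
  4a + 2b = 8 and a = 0 → (0, 4)

Vertices: (0, 0), (2, 0), (0, 4)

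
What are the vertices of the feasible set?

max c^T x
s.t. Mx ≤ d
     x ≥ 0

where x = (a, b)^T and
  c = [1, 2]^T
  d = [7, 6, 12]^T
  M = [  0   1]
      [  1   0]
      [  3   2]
Each vertex is the intersection of two constraint boundaries that also satisfies all remaining constraints:
  a = 0 and b = 0 → (0, 0)
  3a + 2b = 12 and b = 0 → (4, 0)
  3a + 2b = 12 and a = 0 → (0, 6)

Vertices: (0, 0), (4, 0), (0, 6)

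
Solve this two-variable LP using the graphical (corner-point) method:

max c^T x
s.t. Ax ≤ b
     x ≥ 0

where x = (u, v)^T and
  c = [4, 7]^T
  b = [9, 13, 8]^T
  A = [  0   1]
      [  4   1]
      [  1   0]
u = 1, v = 9, z = 67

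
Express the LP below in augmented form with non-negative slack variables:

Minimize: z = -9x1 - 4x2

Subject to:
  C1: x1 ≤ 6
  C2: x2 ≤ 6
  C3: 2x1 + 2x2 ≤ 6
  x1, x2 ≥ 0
min z = -9x1 - 4x2

s.t.
  x1 + s1 = 6
  x2 + s2 = 6
  2x1 + 2x2 + s3 = 6
  x1, x2, s1, s2, s3 ≥ 0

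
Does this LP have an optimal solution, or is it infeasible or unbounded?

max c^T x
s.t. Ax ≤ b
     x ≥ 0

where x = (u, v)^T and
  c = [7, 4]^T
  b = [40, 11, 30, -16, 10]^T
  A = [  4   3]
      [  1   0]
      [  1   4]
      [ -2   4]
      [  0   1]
The point (10, 0) satisfies every constraint, so the LP is feasible; the constraints give u ≤ 11 and v ≤ 10, which with u, v ≥ 0 keep the feasible region inside a bounded box. A feasible, bounded LP attains a finite optimum at a vertex.

Evaluating z = 7u + 4v at each vertex:
  (8, 0): z = 56
  (10, 0): z = 70
  (9.455, 0.7273): z = 69.09

Bounded optimum: z* = 70 at (10, 0).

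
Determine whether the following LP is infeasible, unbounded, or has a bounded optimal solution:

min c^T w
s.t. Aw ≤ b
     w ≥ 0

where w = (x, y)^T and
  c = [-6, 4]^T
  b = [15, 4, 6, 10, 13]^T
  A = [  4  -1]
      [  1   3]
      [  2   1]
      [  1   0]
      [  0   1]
The point (3, 0) satisfies every constraint, so the LP is feasible; the constraints give x ≤ 10 and y ≤ 13, which with x, y ≥ 0 keep the feasible region inside a bounded box. A feasible, bounded LP attains a finite optimum at a vertex.

Evaluating z = -6x + 4y at each vertex:
  (0, 0): z = 0
  (3, 0): z = -18
  (2.8, 0.4): z = -15.2
  (0, 1.333): z = 5.333

Bounded optimum: z* = -18 at (3, 0).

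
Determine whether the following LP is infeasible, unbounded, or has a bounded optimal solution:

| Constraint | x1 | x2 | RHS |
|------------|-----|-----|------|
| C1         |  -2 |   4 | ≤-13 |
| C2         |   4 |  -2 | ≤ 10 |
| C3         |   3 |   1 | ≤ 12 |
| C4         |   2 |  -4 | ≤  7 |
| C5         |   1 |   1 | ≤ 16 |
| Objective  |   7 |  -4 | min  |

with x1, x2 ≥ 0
C4 requires 2x1 - 4x2 ≤ 7, while C1 (-2x1 + 4x2 ≤ -13) is equivalent to 2x1 - 4x2 ≥ 13. Together they would need 13 ≤ 2x1 - 4x2 ≤ 7, which is impossible since 13 > 7. No point satisfies all constraints.

The feasible region is empty; the LP is infeasible.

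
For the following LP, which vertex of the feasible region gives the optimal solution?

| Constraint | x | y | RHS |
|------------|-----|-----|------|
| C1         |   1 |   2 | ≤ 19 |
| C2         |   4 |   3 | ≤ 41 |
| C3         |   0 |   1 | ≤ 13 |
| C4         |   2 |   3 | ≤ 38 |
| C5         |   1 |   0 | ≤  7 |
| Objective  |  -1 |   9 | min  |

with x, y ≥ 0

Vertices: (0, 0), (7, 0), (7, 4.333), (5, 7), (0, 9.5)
(7, 0) with z = -7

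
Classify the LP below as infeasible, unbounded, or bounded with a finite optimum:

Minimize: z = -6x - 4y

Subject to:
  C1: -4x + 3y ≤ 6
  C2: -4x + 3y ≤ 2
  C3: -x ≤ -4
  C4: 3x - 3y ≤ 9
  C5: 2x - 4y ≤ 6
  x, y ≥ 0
Feasible point: (4, 1) satisfies every constraint, so the LP is feasible.
Direction d = (1, 1): for each constraint row a, a·d ≤ 0 —
  (-4)(1) + (3)(1) = -1 ≤ 0
  (-4)(1) + (3)(1) = -1 ≤ 0
  (-1)(1) + (0)(1) = -1 ≤ 0
  (3)(1) + (-3)(1) = 0 ≤ 0
  (2)(1) + (-4)(1) = -2 ≤ 0
and d ≥ 0, so (4, 1) + t·d stays feasible for every t ≥ 0. Along this ray z = -6x - 4y changes by -10 per unit t, so z → −∞.

Unbounded: there is a feasible ray along which z → −∞.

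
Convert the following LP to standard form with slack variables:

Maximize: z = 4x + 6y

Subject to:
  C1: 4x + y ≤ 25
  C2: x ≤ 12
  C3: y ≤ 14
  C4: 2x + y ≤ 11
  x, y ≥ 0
max z = 4x + 6y

s.t.
  4x + y + s1 = 25
  x + s2 = 12
  y + s3 = 14
  2x + y + s4 = 11
  x, y, s1, s2, s3, s4 ≥ 0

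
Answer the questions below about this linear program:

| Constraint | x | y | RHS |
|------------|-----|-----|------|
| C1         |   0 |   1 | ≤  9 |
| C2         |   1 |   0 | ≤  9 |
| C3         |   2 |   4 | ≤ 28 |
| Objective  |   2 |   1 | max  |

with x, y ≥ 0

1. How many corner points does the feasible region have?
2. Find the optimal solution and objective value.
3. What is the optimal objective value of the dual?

1. 4
2. x = 9, y = 2.5, z = 20.5
3. 20.5 (by strong duality, equal to the primal optimum)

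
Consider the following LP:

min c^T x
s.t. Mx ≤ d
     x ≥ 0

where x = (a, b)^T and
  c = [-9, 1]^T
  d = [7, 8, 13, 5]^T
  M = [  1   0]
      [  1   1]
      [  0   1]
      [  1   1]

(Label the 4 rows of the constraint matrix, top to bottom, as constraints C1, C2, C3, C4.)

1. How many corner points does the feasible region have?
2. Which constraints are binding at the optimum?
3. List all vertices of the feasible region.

1. 3
2. C4, b ≥ 0
3. (0, 0), (5, 0), (0, 5)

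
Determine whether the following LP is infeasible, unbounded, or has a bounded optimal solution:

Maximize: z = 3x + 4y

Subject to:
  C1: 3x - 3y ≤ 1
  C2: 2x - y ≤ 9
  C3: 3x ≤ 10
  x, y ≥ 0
Feasible point: (0, 0) satisfies every constraint, so the LP is feasible.
Direction d = (0, 1): for each constraint row a, a·d ≤ 0 —
  (3)(0) + (-3)(1) = -3 ≤ 0
  (2)(0) + (-1)(1) = -1 ≤ 0
  (3)(0) + (0)(1) = 0 ≤ 0
and d ≥ 0, so (0, 0) + t·d stays feasible for every t ≥ 0. Along this ray z = 3x + 4y changes by 4 per unit t, so z → +∞.

Unbounded: there is a feasible ray along which z → +∞.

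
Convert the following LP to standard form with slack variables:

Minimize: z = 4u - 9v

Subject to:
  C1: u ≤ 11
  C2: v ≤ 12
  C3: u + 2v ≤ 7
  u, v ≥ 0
min z = 4u - 9v

s.t.
  u + s1 = 11
  v + s2 = 12
  u + 2v + s3 = 7
  u, v, s1, s2, s3 ≥ 0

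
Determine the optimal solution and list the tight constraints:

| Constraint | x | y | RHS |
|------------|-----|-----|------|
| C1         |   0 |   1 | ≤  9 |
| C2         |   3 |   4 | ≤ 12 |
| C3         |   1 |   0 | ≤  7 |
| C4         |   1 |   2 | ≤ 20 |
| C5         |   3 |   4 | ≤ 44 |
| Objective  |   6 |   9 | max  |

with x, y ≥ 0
Optimal: x = 0, y = 3
Slack at optimum:
  C1: slack = 6
  C2: slack = 0 (binding)
  C3: slack = 7
  C4: slack = 14
  C5: slack = 32
  x ≥ 0: x = 0 (binding)
  y ≥ 0: y = 3
Binding constraints: C2, x ≥ 0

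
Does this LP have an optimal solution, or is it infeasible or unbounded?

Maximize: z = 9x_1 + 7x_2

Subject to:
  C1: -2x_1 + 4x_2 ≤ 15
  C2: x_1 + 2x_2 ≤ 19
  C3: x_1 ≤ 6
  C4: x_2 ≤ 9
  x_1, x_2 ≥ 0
The point (6, 6.5) satisfies every constraint, so the LP is feasible; the constraints give x_1 ≤ 6 and x_2 ≤ 9, which with x_1, x_2 ≥ 0 keep the feasible region inside a bounded box. A feasible, bounded LP attains a finite optimum at a vertex.

The LP has an optimal solution: (6, 6.5) with z = 99.5.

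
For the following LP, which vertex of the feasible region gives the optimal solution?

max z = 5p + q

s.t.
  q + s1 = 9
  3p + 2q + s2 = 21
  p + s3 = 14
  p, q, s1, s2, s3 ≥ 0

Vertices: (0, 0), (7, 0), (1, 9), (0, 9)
Evaluating z = 5p + q at each vertex:
  (0, 0): z = 0
  (7, 0): z = 35
  (1, 9): z = 14
  (0, 9): z = 9

The largest value is z = 35, attained at (7, 0).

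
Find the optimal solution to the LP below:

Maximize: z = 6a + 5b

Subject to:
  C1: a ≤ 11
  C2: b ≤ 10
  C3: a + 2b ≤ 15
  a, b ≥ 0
Each vertex is the intersection of two constraint boundaries that also satisfies all remaining constraints:
  a = 0 and b = 0 → (0, 0)
  a = 11 and b = 0 → (11, 0)
  a = 11 and a + 2b = 15 → (11, 2)
  a + 2b = 15 and a = 0 → (0, 7.5)

Evaluating z = 6a + 5b at each vertex:
  (0, 0): z = 0
  (11, 0): z = 66
  (11, 2): z = 76
  (0, 7.5): z = 37.5

The maximum is at (11, 2) with z = 76.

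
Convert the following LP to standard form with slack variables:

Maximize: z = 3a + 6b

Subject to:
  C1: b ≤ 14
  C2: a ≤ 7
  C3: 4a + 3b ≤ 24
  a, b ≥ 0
max z = 3a + 6b

s.t.
  b + s1 = 14
  a + s2 = 7
  4a + 3b + s3 = 24
  a, b, s1, s2, s3 ≥ 0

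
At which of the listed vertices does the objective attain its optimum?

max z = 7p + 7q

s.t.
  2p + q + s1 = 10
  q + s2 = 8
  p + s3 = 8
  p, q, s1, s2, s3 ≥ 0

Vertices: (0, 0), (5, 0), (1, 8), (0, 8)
Evaluating z = 7p + 7q at each vertex:
  (0, 0): z = 0
  (5, 0): z = 35
  (1, 8): z = 63
  (0, 8): z = 56

The largest value is z = 63, attained at (1, 8).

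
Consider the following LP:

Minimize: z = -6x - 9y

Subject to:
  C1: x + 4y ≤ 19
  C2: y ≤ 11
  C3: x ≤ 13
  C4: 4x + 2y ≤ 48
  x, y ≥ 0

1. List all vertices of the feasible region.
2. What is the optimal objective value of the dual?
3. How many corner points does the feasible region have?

1. (0, 0), (12, 0), (11, 2), (0, 4.75)
2. -84 (by strong duality, equal to the primal optimum)
3. 4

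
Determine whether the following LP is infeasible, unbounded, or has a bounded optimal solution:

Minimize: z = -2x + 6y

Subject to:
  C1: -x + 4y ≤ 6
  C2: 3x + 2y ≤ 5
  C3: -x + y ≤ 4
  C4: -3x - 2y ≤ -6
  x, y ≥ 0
C2 requires 3x + 2y ≤ 5, while C4 (-3x - 2y ≤ -6) is equivalent to 3x + 2y ≥ 6. Together they would need 6 ≤ 3x + 2y ≤ 5, which is impossible since 6 > 5. No point satisfies all constraints.

Infeasible: no point satisfies all constraints simultaneously.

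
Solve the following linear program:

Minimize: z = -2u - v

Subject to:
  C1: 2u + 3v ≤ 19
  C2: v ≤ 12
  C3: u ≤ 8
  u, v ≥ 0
u = 8, v = 1, z = -17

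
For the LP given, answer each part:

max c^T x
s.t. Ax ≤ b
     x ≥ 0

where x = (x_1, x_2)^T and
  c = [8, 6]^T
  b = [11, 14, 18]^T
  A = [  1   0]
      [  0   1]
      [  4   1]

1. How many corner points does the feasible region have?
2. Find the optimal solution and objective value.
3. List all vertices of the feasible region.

1. 4
2. x_1 = 1, x_2 = 14, z = 92
3. (0, 0), (4.5, 0), (1, 14), (0, 14)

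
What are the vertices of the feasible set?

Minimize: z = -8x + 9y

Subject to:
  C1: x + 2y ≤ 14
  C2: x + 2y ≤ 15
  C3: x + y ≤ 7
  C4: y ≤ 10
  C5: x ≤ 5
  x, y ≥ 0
Each vertex is the intersection of two constraint boundaries that also satisfies all remaining constraints:
  x = 0 and y = 0 → (0, 0)
  x = 5 and y = 0 → (5, 0)
  x + y = 7 and x = 5 → (5, 2)
  x + 2y = 14 and x + y = 7 → (0, 7)

Vertices: (0, 0), (5, 0), (5, 2), (0, 7)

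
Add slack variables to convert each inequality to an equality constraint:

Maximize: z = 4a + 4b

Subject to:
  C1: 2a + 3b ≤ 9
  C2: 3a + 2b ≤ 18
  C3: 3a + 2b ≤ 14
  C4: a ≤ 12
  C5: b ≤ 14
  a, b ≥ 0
max z = 4a + 4b

s.t.
  2a + 3b + s1 = 9
  3a + 2b + s2 = 18
  3a + 2b + s3 = 14
  a + s4 = 12
  b + s5 = 14
  a, b, s1, s2, s3, s4, s5 ≥ 0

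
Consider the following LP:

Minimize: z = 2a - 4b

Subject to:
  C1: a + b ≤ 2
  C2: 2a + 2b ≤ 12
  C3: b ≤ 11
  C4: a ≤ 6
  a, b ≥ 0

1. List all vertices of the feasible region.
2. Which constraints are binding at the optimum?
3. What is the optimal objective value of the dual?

1. (0, 0), (2, 0), (0, 2)
2. C1, a ≥ 0
3. -8 (by strong duality, equal to the primal optimum)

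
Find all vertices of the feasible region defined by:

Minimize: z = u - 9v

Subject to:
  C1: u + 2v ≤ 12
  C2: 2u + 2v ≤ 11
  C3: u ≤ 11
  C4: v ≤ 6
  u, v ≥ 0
Each vertex is the intersection of two constraint boundaries that also satisfies all remaining constraints:
  u = 0 and v = 0 → (0, 0)
  2u + 2v = 11 and v = 0 → (5.5, 0)
  2u + 2v = 11 and u = 0 → (0, 5.5)

Vertices: (0, 0), (5.5, 0), (0, 5.5)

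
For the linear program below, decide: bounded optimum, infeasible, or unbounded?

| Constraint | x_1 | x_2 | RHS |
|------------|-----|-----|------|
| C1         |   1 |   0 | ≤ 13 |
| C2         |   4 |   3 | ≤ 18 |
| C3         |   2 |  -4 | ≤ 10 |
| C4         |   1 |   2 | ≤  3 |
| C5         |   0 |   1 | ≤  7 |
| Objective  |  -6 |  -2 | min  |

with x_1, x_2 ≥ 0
The point (3, 0) satisfies every constraint, so the LP is feasible; the constraints give x_1 ≤ 13 and x_2 ≤ 7, which with x_1, x_2 ≥ 0 keep the feasible region inside a bounded box. A feasible, bounded LP attains a finite optimum at a vertex.

Evaluating z = -6x_1 - 2x_2 at each vertex:
  (0, 0): z = 0
  (3, 0): z = -18
  (0, 1.5): z = -3

The LP has an optimal solution: (3, 0) with z = -18.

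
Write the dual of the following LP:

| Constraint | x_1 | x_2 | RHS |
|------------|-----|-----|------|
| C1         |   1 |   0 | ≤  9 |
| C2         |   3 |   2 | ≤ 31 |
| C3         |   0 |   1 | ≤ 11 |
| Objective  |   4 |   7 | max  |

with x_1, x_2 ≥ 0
Minimize: z = 9y1 + 31y2 + 11y3

Subject to:
  C1: -y1 - 3y2 ≤ -4
  C2: -2y2 - y3 ≤ -7
  y1, y2, y3 ≥ 0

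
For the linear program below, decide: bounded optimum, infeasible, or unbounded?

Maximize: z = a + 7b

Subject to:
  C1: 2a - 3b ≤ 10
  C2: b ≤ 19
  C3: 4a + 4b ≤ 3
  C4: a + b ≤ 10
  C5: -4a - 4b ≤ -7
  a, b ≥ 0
C3 requires 4a + 4b ≤ 3, while C5 (-4a - 4b ≤ -7) is equivalent to 4a + 4b ≥ 7. Together they would need 7 ≤ 4a + 4b ≤ 3, which is impossible since 7 > 3. No point satisfies all constraints.

Infeasible — the constraint set is empty.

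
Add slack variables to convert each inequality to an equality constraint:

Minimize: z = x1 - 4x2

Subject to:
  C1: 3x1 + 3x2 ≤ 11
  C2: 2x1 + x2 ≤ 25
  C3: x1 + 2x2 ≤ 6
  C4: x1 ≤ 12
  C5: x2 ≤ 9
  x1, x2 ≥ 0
min z = x1 - 4x2

s.t.
  3x1 + 3x2 + s1 = 11
  2x1 + x2 + s2 = 25
  x1 + 2x2 + s3 = 6
  x1 + s4 = 12
  x2 + s5 = 9
  x1, x2, s1, s2, s3, s4, s5 ≥ 0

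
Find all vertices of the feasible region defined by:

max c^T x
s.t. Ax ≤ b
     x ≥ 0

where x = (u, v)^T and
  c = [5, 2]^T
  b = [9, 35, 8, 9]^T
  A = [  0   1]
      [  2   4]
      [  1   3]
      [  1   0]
Each vertex is the intersection of two constraint boundaries that also satisfies all remaining constraints:
  u = 0 and v = 0 → (0, 0)
  u + 3v = 8 and v = 0 → (8, 0)
  u + 3v = 8 and u = 0 → (0, 2.667)

Vertices: (0, 0), (8, 0), (0, 2.667)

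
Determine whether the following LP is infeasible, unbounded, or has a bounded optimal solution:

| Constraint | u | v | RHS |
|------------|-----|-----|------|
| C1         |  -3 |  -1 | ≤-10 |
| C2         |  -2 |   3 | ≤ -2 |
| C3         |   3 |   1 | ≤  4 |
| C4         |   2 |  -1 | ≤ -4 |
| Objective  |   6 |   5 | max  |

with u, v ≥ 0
C3 requires 3u + v ≤ 4, while C1 (-3u - v ≤ -10) is equivalent to 3u + v ≥ 10. Together they would need 10 ≤ 3u + v ≤ 4, which is impossible since 10 > 4. No point satisfies all constraints.

The feasible region is empty; the LP is infeasible.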